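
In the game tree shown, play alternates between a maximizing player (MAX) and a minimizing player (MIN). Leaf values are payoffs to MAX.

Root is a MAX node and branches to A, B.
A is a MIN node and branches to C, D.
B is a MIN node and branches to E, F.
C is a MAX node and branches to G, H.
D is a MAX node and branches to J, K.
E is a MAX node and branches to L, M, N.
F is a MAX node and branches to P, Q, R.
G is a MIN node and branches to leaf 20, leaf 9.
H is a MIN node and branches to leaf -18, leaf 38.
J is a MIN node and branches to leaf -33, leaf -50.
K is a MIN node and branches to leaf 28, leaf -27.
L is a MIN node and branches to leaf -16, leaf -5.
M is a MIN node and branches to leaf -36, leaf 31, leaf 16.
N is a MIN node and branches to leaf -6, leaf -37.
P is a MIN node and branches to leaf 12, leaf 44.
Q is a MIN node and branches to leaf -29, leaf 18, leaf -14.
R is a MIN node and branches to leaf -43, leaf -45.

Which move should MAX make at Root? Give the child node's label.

B

G (MIN): min(20, 9) = 9
H (MIN): min(-18, 38) = -18
C (MAX): max(9, -18) = 9
J (MIN): min(-33, -50) = -50
K (MIN): min(28, -27) = -27
D (MAX): max(-50, -27) = -27
A (MIN): min(9, -27) = -27
L (MIN): min(-16, -5) = -16
M (MIN): min(-36, 31, 16) = -36
N (MIN): min(-6, -37) = -37
E (MAX): max(-16, -36, -37) = -16
P (MIN): min(12, 44) = 12
Q (MIN): min(-29, 18, -14) = -29
R (MIN): min(-43, -45) = -45
F (MAX): max(12, -29, -45) = 12
B (MIN): min(-16, 12) = -16
Root (MAX): max(-27, -16) = -16
MAX at Root wants the highest of {A=-27, B=-16}, so chooses B.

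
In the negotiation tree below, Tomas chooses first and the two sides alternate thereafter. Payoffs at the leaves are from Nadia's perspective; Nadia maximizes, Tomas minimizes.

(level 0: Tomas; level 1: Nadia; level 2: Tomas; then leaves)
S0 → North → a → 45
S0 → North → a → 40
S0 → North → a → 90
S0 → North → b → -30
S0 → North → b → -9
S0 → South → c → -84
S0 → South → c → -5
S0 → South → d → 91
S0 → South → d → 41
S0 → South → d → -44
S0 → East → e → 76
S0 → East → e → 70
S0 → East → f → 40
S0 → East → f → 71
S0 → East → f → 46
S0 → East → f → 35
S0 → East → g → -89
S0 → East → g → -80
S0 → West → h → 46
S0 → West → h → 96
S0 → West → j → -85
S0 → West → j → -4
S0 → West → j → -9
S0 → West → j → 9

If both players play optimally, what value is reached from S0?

-44

a (Tomas): min(45, 40, 90) = 40
b (Tomas): min(-30, -9) = -30
North (Nadia): max(40, -30) = 40
c (Tomas): min(-84, -5) = -84
d (Tomas): min(91, 41, -44) = -44
South (Nadia): max(-84, -44) = -44
e (Tomas): min(76, 70) = 70
f (Tomas): min(40, 71, 46, 35) = 35
g (Tomas): min(-89, -80) = -89
East (Nadia): max(70, 35, -89) = 70
h (Tomas): min(46, 96) = 46
j (Tomas): min(-85, -4, -9, 9) = -85
West (Nadia): max(46, -85) = 46
S0 (Tomas): min(40, -44, 70, 46) = -44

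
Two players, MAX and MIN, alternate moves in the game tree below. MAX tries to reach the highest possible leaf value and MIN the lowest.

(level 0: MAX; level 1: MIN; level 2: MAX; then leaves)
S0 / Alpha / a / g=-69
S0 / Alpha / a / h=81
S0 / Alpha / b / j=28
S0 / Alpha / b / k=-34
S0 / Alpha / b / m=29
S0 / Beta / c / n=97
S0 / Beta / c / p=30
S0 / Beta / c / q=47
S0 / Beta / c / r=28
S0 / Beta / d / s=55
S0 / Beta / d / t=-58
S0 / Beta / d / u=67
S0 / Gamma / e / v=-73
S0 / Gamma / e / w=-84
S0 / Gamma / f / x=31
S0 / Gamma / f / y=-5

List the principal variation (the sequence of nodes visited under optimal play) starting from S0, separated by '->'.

a (MAX): max(-69, 81) = 81
b (MAX): max(28, -34, 29) = 29
Alpha (MIN): min(81, 29) = 29
c (MAX): max(97, 30, 47, 28) = 97
d (MAX): max(55, -58, 67) = 67
Beta (MIN): min(97, 67) = 67
e (MAX): max(-73, -84) = -73
f (MAX): max(31, -5) = 31
Gamma (MIN): min(-73, 31) = -73
S0 (MAX): max(29, 67, -73) = 67
At S0, MAX picks Beta (highest: 67).
At Beta, MIN picks d (lowest: 67).
At d, MAX picks u (highest: 67).
Terminal value 67.

S0 -> Beta -> d -> u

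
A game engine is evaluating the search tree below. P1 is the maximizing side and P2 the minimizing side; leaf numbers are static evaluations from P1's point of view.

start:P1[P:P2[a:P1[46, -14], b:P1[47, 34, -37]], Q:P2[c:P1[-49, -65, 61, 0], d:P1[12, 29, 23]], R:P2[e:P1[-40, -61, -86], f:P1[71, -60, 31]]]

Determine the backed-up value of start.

a (P1): max(46, -14) = 46
b (P1): max(47, 34, -37) = 47
P (P2): min(46, 47) = 46
c (P1): max(-49, -65, 61, 0) = 61
d (P1): max(12, 29, 23) = 29
Q (P2): min(61, 29) = 29
e (P1): max(-40, -61, -86) = -40
f (P1): max(71, -60, 31) = 71
R (P2): min(-40, 71) = -40
start (P1): max(46, 29, -40) = 46

46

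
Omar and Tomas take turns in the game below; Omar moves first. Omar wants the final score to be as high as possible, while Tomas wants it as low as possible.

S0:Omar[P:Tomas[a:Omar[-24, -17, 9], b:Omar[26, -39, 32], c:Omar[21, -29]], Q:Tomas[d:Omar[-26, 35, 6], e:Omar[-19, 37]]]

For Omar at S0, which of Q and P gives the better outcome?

Q

d (Omar): max(-26, 35, 6) = 35
e (Omar): max(-19, 37) = 37
Q (Tomas): min(35, 37) = 35
a (Omar): max(-24, -17, 9) = 9
b (Omar): max(26, -39, 32) = 32
c (Omar): max(21, -29) = 21
P (Tomas): min(9, 32, 21) = 9
Omar prefers the higher value; Q=35, P=9. Q is better since 35 > 9.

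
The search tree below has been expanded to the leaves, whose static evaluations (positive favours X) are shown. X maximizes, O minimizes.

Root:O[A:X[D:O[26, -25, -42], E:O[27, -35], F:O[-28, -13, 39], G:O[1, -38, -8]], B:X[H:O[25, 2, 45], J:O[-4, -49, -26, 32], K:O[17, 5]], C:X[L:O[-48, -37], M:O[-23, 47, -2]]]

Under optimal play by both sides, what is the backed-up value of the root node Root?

-28

D (O): min(26, -25, -42) = -42
E (O): min(27, -35) = -35
F (O): min(-28, -13, 39) = -28
G (O): min(1, -38, -8) = -38
A (X): max(-42, -35, -28, -38) = -28
H (O): min(25, 2, 45) = 2
J (O): min(-4, -49, -26, 32) = -49
K (O): min(17, 5) = 5
B (X): max(2, -49, 5) = 5
L (O): min(-48, -37) = -48
M (O): min(-23, 47, -2) = -23
C (X): max(-48, -23) = -23
Root (O): min(-28, 5, -23) = -28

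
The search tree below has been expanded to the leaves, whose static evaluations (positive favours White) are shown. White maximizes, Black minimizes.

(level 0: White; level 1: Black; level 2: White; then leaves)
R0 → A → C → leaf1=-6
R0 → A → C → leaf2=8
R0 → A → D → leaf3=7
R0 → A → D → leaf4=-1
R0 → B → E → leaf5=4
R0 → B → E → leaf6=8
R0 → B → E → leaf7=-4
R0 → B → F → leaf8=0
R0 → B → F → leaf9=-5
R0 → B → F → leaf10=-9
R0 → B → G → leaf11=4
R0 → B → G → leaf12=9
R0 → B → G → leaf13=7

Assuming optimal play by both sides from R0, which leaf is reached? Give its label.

leaf3

C (White): max(-6, 8) = 8
D (White): max(7, -1) = 7
A (Black): min(8, 7) = 7
E (White): max(4, 8, -4) = 8
F (White): max(0, -5, -9) = 0
G (White): max(4, 9, 7) = 9
B (Black): min(8, 0, 9) = 0
R0 (White): max(7, 0) = 7
At R0, White picks A (highest: 7).
At A, Black picks D (lowest: 7).
At D, White picks leaf3 (highest: 7).
Terminal value 7.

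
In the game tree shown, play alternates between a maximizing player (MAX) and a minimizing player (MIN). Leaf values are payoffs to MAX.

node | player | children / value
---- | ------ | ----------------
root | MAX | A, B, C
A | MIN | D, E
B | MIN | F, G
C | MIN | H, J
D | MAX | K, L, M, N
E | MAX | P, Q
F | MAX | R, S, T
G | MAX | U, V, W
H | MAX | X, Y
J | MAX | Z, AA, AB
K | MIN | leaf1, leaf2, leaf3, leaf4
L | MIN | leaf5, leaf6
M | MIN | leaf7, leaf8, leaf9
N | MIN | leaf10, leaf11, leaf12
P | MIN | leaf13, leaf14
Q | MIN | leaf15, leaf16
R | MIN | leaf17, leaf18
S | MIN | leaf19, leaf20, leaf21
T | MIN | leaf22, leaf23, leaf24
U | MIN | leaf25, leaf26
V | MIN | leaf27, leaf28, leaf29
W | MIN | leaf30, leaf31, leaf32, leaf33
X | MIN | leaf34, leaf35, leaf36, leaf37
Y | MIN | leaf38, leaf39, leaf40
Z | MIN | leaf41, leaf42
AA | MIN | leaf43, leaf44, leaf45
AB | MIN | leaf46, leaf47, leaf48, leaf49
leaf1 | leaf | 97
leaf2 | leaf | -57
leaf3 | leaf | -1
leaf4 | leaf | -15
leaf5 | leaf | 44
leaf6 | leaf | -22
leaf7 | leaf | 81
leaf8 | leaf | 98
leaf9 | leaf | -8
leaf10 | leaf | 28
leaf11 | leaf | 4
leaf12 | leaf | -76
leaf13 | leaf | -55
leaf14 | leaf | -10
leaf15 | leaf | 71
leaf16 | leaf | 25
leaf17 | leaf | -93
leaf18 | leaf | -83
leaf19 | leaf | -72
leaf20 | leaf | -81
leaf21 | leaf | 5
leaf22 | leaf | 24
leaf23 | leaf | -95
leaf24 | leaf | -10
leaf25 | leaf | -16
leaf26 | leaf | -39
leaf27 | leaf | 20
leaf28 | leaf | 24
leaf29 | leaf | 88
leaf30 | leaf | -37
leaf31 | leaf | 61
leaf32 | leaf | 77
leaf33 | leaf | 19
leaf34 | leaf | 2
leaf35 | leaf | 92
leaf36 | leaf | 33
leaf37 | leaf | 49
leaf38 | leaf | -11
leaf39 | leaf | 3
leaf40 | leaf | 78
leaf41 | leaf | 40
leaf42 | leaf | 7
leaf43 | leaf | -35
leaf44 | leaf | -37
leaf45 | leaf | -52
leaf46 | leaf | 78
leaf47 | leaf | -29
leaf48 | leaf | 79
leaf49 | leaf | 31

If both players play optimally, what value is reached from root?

K (MIN): min(97, -57, -1, -15) = -57
L (MIN): min(44, -22) = -22
M (MIN): min(81, 98, -8) = -8
N (MIN): min(28, 4, -76) = -76
D (MAX): max(-57, -22, -8, -76) = -8
P (MIN): min(-55, -10) = -55
Q (MIN): min(71, 25) = 25
E (MAX): max(-55, 25) = 25
A (MIN): min(-8, 25) = -8
R (MIN): min(-93, -83) = -93
S (MIN): min(-72, -81, 5) = -81
T (MIN): min(24, -95, -10) = -95
F (MAX): max(-93, -81, -95) = -81
U (MIN): min(-16, -39) = -39
V (MIN): min(20, 24, 88) = 20
W (MIN): min(-37, 61, 77, 19) = -37
G (MAX): max(-39, 20, -37) = 20
B (MIN): min(-81, 20) = -81
X (MIN): min(2, 92, 33, 49) = 2
Y (MIN): min(-11, 3, 78) = -11
H (MAX): max(2, -11) = 2
Z (MIN): min(40, 7) = 7
AA (MIN): min(-35, -37, -52) = -52
AB (MIN): min(78, -29, 79, 31) = -29
J (MAX): max(7, -52, -29) = 7
C (MIN): min(2, 7) = 2
root (MAX): max(-8, -81, 2) = 2

2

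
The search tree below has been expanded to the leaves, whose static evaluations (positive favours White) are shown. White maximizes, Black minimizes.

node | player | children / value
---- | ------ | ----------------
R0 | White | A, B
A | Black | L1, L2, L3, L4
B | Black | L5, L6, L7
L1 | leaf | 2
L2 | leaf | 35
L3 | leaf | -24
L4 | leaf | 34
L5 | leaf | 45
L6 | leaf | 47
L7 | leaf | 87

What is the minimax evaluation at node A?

-24

A (Black): min(2, 35, -24, 34) = -24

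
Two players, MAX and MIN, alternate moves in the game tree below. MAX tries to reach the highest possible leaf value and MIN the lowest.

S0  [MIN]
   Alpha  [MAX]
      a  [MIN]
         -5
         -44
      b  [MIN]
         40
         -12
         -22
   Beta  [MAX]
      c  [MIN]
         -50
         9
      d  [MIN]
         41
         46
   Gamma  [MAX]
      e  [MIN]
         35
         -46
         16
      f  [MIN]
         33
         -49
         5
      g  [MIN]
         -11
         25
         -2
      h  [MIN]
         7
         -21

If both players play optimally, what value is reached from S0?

a (MIN): min(-5, -44) = -44
b (MIN): min(40, -12, -22) = -22
Alpha (MAX): max(-44, -22) = -22
c (MIN): min(-50, 9) = -50
d (MIN): min(41, 46) = 41
Beta (MAX): max(-50, 41) = 41
e (MIN): min(35, -46, 16) = -46
f (MIN): min(33, -49, 5) = -49
g (MIN): min(-11, 25, -2) = -11
h (MIN): min(7, -21) = -21
Gamma (MAX): max(-46, -49, -11, -21) = -11
S0 (MIN): min(-22, 41, -11) = -22

-22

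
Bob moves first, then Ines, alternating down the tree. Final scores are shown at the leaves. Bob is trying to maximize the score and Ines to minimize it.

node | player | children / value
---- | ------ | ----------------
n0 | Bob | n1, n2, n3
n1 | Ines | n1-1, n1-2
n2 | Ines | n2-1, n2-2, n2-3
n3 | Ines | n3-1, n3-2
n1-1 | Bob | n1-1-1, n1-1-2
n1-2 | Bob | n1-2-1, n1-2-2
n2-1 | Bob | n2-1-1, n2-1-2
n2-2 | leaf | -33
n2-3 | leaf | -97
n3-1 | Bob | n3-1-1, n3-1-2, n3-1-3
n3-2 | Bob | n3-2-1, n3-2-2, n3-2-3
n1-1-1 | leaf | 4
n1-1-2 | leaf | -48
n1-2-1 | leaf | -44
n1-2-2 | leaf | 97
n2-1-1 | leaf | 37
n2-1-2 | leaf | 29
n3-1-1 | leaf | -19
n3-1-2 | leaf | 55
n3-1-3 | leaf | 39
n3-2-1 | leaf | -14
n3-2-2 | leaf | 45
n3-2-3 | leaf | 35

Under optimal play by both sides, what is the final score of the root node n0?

n1-1 (Bob): max(4, -48) = 4
n1-2 (Bob): max(-44, 97) = 97
n1 (Ines): min(4, 97) = 4
n2-1 (Bob): max(37, 29) = 37
n2 (Ines): min(37, -33, -97) = -97
n3-1 (Bob): max(-19, 55, 39) = 55
n3-2 (Bob): max(-14, 45, 35) = 45
n3 (Ines): min(55, 45) = 45
n0 (Bob): max(4, -97, 45) = 45

45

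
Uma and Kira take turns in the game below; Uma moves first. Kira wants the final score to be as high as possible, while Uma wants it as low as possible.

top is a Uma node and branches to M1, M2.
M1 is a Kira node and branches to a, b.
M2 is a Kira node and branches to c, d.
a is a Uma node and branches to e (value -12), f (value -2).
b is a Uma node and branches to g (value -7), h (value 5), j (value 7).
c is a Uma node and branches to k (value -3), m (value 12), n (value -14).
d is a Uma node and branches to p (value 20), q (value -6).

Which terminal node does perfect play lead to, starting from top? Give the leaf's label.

g

a (Uma): min(-12, -2) = -12
b (Uma): min(-7, 5, 7) = -7
M1 (Kira): max(-12, -7) = -7
c (Uma): min(-3, 12, -14) = -14
d (Uma): min(20, -6) = -6
M2 (Kira): max(-14, -6) = -6
top (Uma): min(-7, -6) = -7
At top, Uma picks M1 (lowest: -7).
At M1, Kira picks b (highest: -7).
At b, Uma picks g (lowest: -7).
Terminal value -7.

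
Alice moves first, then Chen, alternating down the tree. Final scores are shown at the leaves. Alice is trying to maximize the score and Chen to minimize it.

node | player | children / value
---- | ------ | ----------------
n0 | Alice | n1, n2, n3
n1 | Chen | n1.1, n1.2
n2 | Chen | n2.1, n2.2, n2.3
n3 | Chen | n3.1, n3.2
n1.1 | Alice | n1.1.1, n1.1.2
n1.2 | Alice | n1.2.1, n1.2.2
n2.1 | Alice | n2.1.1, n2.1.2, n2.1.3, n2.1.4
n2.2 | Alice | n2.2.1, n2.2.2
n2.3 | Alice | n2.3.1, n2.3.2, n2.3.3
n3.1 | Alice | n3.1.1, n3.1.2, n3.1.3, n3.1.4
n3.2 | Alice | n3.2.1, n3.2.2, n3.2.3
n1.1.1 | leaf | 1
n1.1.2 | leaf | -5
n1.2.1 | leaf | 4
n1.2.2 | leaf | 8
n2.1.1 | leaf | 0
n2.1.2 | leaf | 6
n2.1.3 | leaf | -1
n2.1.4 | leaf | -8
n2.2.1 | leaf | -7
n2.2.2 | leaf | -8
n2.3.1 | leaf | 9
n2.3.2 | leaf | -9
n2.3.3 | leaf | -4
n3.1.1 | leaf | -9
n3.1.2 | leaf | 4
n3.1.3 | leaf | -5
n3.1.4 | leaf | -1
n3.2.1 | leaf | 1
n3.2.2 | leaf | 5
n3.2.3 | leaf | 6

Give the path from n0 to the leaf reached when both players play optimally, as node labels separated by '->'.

n0 -> n3 -> n3.1 -> n3.1.2

n1.1 (Alice): max(1, -5) = 1
n1.2 (Alice): max(4, 8) = 8
n1 (Chen): min(1, 8) = 1
n2.1 (Alice): max(0, 6, -1, -8) = 6
n2.2 (Alice): max(-7, -8) = -7
n2.3 (Alice): max(9, -9, -4) = 9
n2 (Chen): min(6, -7, 9) = -7
n3.1 (Alice): max(-9, 4, -5, -1) = 4
n3.2 (Alice): max(1, 5, 6) = 6
n3 (Chen): min(4, 6) = 4
n0 (Alice): max(1, -7, 4) = 4
At n0, Alice picks n3 (highest: 4).
At n3, Chen picks n3.1 (lowest: 4).
At n3.1, Alice picks n3.1.2 (highest: 4).
Terminal value 4.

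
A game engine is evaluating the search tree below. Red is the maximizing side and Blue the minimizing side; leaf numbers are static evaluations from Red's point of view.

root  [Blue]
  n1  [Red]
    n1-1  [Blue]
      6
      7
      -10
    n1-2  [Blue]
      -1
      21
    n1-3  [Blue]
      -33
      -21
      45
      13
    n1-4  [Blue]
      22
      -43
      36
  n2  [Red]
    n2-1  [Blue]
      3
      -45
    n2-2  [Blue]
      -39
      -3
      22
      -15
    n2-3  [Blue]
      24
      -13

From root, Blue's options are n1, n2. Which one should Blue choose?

n2

n1-1 (Blue): min(6, 7, -10) = -10
n1-2 (Blue): min(-1, 21) = -1
n1-3 (Blue): min(-33, -21, 45, 13) = -33
n1-4 (Blue): min(22, -43, 36) = -43
n1 (Red): max(-10, -1, -33, -43) = -1
n2-1 (Blue): min(3, -45) = -45
n2-2 (Blue): min(-39, -3, 22, -15) = -39
n2-3 (Blue): min(24, -13) = -13
n2 (Red): max(-45, -39, -13) = -13
root (Blue): min(-1, -13) = -13
Blue at root wants the lowest of {n1=-1, n2=-13}, so chooses n2.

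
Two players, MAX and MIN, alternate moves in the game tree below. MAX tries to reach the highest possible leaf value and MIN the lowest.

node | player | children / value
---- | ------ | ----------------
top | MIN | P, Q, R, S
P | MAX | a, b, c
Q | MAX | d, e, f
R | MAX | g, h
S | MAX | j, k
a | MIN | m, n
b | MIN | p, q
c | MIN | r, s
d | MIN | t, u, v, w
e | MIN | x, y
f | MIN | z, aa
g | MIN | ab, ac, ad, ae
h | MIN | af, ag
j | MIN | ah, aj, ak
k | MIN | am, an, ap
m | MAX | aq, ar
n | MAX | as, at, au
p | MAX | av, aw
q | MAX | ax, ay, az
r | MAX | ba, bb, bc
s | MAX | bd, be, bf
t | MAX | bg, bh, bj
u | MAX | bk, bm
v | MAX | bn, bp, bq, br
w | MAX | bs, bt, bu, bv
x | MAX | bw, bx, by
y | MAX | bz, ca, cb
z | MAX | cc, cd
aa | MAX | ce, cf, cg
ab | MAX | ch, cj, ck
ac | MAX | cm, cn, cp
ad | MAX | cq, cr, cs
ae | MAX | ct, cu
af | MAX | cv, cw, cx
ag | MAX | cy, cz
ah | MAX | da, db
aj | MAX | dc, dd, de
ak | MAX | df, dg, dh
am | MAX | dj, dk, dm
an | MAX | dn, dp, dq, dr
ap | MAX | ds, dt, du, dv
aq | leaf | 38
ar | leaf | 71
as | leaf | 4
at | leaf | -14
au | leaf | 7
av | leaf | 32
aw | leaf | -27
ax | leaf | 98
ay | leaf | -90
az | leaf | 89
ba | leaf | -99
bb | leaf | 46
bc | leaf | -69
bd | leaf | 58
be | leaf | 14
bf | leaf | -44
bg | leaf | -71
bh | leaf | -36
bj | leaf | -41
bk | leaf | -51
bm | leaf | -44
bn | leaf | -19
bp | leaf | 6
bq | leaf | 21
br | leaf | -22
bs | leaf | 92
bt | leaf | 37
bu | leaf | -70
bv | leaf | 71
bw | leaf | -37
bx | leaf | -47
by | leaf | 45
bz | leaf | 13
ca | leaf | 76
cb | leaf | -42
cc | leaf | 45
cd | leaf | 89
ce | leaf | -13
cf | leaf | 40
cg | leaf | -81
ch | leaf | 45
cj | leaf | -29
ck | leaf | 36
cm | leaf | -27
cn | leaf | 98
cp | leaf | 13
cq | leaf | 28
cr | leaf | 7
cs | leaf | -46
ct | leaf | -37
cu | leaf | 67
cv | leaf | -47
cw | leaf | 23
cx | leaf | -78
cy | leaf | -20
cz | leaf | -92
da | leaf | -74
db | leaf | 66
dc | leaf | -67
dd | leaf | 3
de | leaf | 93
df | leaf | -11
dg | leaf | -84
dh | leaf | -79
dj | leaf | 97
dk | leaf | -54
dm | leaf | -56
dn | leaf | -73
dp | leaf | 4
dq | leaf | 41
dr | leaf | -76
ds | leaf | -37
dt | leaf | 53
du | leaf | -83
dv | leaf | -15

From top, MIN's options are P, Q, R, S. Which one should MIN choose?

R

m (MAX): max(38, 71) = 71
n (MAX): max(4, -14, 7) = 7
a (MIN): min(71, 7) = 7
p (MAX): max(32, -27) = 32
q (MAX): max(98, -90, 89) = 98
b (MIN): min(32, 98) = 32
r (MAX): max(-99, 46, -69) = 46
s (MAX): max(58, 14, -44) = 58
c (MIN): min(46, 58) = 46
P (MAX): max(7, 32, 46) = 46
t (MAX): max(-71, -36, -41) = -36
u (MAX): max(-51, -44) = -44
v (MAX): max(-19, 6, 21, -22) = 21
w (MAX): max(92, 37, -70, 71) = 92
d (MIN): min(-36, -44, 21, 92) = -44
x (MAX): max(-37, -47, 45) = 45
y (MAX): max(13, 76, -42) = 76
e (MIN): min(45, 76) = 45
z (MAX): max(45, 89) = 89
aa (MAX): max(-13, 40, -81) = 40
f (MIN): min(89, 40) = 40
Q (MAX): max(-44, 45, 40) = 45
ab (MAX): max(45, -29, 36) = 45
ac (MAX): max(-27, 98, 13) = 98
ad (MAX): max(28, 7, -46) = 28
ae (MAX): max(-37, 67) = 67
g (MIN): min(45, 98, 28, 67) = 28
af (MAX): max(-47, 23, -78) = 23
ag (MAX): max(-20, -92) = -20
h (MIN): min(23, -20) = -20
R (MAX): max(28, -20) = 28
ah (MAX): max(-74, 66) = 66
aj (MAX): max(-67, 3, 93) = 93
ak (MAX): max(-11, -84, -79) = -11
j (MIN): min(66, 93, -11) = -11
am (MAX): max(97, -54, -56) = 97
an (MAX): max(-73, 4, 41, -76) = 41
ap (MAX): max(-37, 53, -83, -15) = 53
k (MIN): min(97, 41, 53) = 41
S (MAX): max(-11, 41) = 41
top (MIN): min(46, 45, 28, 41) = 28
MIN at top wants the lowest of {P=46, Q=45, R=28, S=41}, so chooses R.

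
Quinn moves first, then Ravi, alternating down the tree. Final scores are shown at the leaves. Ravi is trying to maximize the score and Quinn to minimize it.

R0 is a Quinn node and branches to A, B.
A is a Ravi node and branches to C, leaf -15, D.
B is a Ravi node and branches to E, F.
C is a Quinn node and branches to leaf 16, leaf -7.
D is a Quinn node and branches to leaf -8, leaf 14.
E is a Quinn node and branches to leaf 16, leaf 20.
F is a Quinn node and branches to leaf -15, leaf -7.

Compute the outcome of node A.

-7

C (Quinn): min(16, -7) = -7
D (Quinn): min(-8, 14) = -8
A (Ravi): max(-7, -15, -8) = -7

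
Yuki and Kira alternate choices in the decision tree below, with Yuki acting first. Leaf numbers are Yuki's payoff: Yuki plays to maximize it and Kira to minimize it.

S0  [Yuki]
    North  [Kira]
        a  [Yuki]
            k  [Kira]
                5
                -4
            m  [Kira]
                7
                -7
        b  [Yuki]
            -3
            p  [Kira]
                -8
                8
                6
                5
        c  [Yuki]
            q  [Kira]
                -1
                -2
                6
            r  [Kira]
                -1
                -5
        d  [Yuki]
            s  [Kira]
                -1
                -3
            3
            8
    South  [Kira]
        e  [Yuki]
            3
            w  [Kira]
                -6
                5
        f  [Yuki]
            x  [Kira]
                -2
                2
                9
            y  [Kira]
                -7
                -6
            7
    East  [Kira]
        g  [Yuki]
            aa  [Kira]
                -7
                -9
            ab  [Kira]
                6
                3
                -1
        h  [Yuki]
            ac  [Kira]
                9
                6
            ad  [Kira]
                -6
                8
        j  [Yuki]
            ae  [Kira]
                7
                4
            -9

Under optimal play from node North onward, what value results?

-4

k (Kira): min(5, -4) = -4
m (Kira): min(7, -7) = -7
a (Yuki): max(-4, -7) = -4
p (Kira): min(-8, 8, 6, 5) = -8
b (Yuki): max(-3, -8) = -3
q (Kira): min(-1, -2, 6) = -2
r (Kira): min(-1, -5) = -5
c (Yuki): max(-2, -5) = -2
s (Kira): min(-1, -3) = -3
d (Yuki): max(-3, 3, 8) = 8
North (Kira): min(-4, -3, -2, 8) = -4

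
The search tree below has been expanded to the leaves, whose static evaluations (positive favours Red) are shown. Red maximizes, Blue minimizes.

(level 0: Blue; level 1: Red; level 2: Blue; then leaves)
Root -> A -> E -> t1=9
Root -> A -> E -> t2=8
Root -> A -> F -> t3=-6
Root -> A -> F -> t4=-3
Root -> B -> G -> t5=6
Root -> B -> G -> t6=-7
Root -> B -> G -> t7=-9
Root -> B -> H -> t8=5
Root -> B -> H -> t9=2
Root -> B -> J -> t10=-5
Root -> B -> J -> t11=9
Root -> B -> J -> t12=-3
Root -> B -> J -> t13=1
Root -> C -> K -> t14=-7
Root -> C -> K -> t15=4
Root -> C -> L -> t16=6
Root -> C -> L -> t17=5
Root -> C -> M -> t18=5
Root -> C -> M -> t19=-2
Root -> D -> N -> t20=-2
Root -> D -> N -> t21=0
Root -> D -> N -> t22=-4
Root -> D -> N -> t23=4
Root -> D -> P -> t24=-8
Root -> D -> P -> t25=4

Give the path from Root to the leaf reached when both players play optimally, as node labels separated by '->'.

E (Blue): min(9, 8) = 8
F (Blue): min(-6, -3) = -6
A (Red): max(8, -6) = 8
G (Blue): min(6, -7, -9) = -9
H (Blue): min(5, 2) = 2
J (Blue): min(-5, 9, -3, 1) = -5
B (Red): max(-9, 2, -5) = 2
K (Blue): min(-7, 4) = -7
L (Blue): min(6, 5) = 5
M (Blue): min(5, -2) = -2
C (Red): max(-7, 5, -2) = 5
N (Blue): min(-2, 0, -4, 4) = -4
P (Blue): min(-8, 4) = -8
D (Red): max(-4, -8) = -4
Root (Blue): min(8, 2, 5, -4) = -4
At Root, Blue picks D (lowest: -4).
At D, Red picks N (highest: -4).
At N, Blue picks t22 (lowest: -4).
Terminal value -4.

Root -> D -> N -> t22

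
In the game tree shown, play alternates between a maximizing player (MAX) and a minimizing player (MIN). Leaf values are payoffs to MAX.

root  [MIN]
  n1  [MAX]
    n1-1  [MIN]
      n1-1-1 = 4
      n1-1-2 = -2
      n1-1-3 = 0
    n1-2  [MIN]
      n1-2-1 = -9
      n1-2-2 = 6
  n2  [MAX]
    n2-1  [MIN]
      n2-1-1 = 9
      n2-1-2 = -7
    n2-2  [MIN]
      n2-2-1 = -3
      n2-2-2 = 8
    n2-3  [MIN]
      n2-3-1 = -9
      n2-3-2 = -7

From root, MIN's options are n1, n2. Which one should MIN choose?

n2

n1-1 (MIN): min(4, -2, 0) = -2
n1-2 (MIN): min(-9, 6) = -9
n1 (MAX): max(-2, -9) = -2
n2-1 (MIN): min(9, -7) = -7
n2-2 (MIN): min(-3, 8) = -3
n2-3 (MIN): min(-9, -7) = -9
n2 (MAX): max(-7, -3, -9) = -3
root (MIN): min(-2, -3) = -3
MIN at root wants the lowest of {n1=-2, n2=-3}, so chooses n2.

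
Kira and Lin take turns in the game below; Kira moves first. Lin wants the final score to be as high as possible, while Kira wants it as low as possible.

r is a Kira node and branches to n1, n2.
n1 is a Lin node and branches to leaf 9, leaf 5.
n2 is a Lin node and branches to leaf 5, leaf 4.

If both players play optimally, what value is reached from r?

5

n1 (Lin): max(9, 5) = 9
n2 (Lin): max(5, 4) = 5
r (Kira): min(9, 5) = 5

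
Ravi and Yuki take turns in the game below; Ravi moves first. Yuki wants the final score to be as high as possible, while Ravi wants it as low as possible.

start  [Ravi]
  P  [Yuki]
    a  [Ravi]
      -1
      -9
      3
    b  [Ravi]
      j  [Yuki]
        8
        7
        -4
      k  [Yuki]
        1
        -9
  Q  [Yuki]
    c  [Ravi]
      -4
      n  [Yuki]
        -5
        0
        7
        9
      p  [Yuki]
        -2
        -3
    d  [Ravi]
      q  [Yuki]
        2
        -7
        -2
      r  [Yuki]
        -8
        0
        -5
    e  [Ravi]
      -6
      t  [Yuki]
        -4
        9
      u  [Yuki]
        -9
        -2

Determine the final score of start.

0

a (Ravi): min(-1, -9, 3) = -9
j (Yuki): max(8, 7, -4) = 8
k (Yuki): max(1, -9) = 1
b (Ravi): min(8, 1) = 1
P (Yuki): max(-9, 1) = 1
n (Yuki): max(-5, 0, 7, 9) = 9
p (Yuki): max(-2, -3) = -2
c (Ravi): min(-4, 9, -2) = -4
q (Yuki): max(2, -7, -2) = 2
r (Yuki): max(-8, 0, -5) = 0
d (Ravi): min(2, 0) = 0
t (Yuki): max(-4, 9) = 9
u (Yuki): max(-9, -2) = -2
e (Ravi): min(-6, 9, -2) = -6
Q (Yuki): max(-4, 0, -6) = 0
start (Ravi): min(1, 0) = 0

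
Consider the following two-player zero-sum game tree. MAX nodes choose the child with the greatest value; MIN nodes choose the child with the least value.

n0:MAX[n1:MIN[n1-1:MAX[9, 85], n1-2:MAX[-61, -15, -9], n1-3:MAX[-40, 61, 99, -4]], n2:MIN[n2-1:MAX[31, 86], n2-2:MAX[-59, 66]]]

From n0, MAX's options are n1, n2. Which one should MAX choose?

n2

n1-1 (MAX): max(9, 85) = 85
n1-2 (MAX): max(-61, -15, -9) = -9
n1-3 (MAX): max(-40, 61, 99, -4) = 99
n1 (MIN): min(85, -9, 99) = -9
n2-1 (MAX): max(31, 86) = 86
n2-2 (MAX): max(-59, 66) = 66
n2 (MIN): min(86, 66) = 66
n0 (MAX): max(-9, 66) = 66
MAX at n0 wants the highest of {n1=-9, n2=66}, so chooses n2.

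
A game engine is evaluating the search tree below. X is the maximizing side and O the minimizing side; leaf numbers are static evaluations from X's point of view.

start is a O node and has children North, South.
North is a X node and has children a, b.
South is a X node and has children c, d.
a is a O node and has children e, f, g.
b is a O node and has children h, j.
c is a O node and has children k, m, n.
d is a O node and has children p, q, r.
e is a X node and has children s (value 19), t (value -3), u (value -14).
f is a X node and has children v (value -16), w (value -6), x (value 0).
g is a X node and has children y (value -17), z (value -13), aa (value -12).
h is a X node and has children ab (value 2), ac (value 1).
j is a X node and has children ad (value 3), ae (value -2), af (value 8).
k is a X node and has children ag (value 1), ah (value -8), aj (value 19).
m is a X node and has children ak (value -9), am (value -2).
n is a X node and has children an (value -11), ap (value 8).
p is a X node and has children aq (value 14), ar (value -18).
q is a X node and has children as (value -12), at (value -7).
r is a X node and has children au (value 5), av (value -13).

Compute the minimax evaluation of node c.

-2

k (X): max(1, -8, 19) = 19
m (X): max(-9, -2) = -2
n (X): max(-11, 8) = 8
c (O): min(19, -2, 8) = -2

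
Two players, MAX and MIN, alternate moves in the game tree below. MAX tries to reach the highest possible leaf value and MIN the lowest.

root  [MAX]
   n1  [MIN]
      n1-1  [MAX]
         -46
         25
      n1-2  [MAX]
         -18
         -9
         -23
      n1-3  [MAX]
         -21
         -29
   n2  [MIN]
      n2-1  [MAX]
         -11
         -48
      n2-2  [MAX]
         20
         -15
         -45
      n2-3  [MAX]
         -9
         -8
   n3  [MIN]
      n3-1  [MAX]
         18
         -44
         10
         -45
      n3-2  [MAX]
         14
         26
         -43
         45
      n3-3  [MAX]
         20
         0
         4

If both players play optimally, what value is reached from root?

n1-1 (MAX): max(-46, 25) = 25
n1-2 (MAX): max(-18, -9, -23) = -9
n1-3 (MAX): max(-21, -29) = -21
n1 (MIN): min(25, -9, -21) = -21
n2-1 (MAX): max(-11, -48) = -11
n2-2 (MAX): max(20, -15, -45) = 20
n2-3 (MAX): max(-9, -8) = -8
n2 (MIN): min(-11, 20, -8) = -11
n3-1 (MAX): max(18, -44, 10, -45) = 18
n3-2 (MAX): max(14, 26, -43, 45) = 45
n3-3 (MAX): max(20, 0, 4) = 20
n3 (MIN): min(18, 45, 20) = 18
root (MAX): max(-21, -11, 18) = 18

18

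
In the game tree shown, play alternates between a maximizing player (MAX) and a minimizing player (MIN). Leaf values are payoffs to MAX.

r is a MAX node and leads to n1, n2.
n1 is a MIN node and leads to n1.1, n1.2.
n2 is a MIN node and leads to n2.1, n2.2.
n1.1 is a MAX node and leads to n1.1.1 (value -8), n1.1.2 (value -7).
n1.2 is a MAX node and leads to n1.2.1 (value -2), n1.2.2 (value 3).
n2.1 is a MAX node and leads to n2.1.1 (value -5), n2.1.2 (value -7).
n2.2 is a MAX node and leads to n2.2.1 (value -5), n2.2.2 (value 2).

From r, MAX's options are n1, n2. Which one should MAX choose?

n1.1 (MAX): max(-8, -7) = -7
n1.2 (MAX): max(-2, 3) = 3
n1 (MIN): min(-7, 3) = -7
n2.1 (MAX): max(-5, -7) = -5
n2.2 (MAX): max(-5, 2) = 2
n2 (MIN): min(-5, 2) = -5
r (MAX): max(-7, -5) = -5
MAX at r wants the highest of {n1=-7, n2=-5}, so chooses n2.

n2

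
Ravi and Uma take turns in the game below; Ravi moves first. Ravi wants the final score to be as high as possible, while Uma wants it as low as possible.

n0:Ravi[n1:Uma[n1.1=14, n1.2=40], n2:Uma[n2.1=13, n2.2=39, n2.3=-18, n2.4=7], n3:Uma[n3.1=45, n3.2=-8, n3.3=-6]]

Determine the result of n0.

14

n1 (Uma): min(14, 40) = 14
n2 (Uma): min(13, 39, -18, 7) = -18
n3 (Uma): min(45, -8, -6) = -8
n0 (Ravi): max(14, -18, -8) = 14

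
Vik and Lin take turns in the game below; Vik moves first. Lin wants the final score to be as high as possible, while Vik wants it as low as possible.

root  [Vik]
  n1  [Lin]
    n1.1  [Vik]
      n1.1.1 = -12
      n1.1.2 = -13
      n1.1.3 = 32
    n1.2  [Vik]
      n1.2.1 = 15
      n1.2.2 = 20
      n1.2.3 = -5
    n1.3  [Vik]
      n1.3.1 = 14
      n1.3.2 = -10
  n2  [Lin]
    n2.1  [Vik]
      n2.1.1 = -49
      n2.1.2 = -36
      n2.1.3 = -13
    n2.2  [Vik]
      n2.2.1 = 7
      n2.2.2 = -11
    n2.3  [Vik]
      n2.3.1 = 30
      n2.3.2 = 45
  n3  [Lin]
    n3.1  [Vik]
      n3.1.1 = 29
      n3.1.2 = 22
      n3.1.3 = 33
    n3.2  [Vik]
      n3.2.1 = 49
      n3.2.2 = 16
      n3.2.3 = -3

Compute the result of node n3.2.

n3.2 (Vik): min(49, 16, -3) = -3

-3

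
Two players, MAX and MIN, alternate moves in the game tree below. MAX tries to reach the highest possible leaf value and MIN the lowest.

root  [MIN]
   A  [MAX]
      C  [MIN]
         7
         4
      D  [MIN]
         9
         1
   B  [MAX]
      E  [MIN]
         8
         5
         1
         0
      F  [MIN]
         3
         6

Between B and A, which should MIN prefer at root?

B

E (MIN): min(8, 5, 1, 0) = 0
F (MIN): min(3, 6) = 3
B (MAX): max(0, 3) = 3
C (MIN): min(7, 4) = 4
D (MIN): min(9, 1) = 1
A (MAX): max(4, 1) = 4
MIN prefers the lower value; B=3, A=4. B is better since 3 < 4.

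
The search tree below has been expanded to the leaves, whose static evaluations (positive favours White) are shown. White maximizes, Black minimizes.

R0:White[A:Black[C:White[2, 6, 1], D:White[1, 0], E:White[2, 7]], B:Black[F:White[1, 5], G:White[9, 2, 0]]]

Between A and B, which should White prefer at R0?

C (White): max(2, 6, 1) = 6
D (White): max(1, 0) = 1
E (White): max(2, 7) = 7
A (Black): min(6, 1, 7) = 1
F (White): max(1, 5) = 5
G (White): max(9, 2, 0) = 9
B (Black): min(5, 9) = 5
White prefers the higher value; A=1, B=5. B is better since 5 > 1.

B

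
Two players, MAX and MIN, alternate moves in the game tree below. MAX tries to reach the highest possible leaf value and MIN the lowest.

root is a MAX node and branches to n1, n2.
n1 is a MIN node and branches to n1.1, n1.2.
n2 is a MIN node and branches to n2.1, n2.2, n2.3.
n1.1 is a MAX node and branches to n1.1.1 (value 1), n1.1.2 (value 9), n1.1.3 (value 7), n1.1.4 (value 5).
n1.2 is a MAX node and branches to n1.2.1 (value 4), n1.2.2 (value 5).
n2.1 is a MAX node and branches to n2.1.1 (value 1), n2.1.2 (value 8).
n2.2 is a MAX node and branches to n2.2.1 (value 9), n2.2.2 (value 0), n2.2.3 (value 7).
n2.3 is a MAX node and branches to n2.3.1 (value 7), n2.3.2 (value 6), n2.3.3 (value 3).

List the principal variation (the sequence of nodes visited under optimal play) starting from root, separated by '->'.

n1.1 (MAX): max(1, 9, 7, 5) = 9
n1.2 (MAX): max(4, 5) = 5
n1 (MIN): min(9, 5) = 5
n2.1 (MAX): max(1, 8) = 8
n2.2 (MAX): max(9, 0, 7) = 9
n2.3 (MAX): max(7, 6, 3) = 7
n2 (MIN): min(8, 9, 7) = 7
root (MAX): max(5, 7) = 7
At root, MAX picks n2 (highest: 7).
At n2, MIN picks n2.3 (lowest: 7).
At n2.3, MAX picks n2.3.1 (highest: 7).
Terminal value 7.

root -> n2 -> n2.3 -> n2.3.1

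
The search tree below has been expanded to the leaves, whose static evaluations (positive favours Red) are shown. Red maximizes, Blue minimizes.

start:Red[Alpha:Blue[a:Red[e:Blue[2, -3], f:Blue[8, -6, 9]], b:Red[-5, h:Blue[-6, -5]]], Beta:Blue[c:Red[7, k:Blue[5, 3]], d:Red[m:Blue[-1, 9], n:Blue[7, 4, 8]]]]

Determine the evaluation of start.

4

e (Blue): min(2, -3) = -3
f (Blue): min(8, -6, 9) = -6
a (Red): max(-3, -6) = -3
h (Blue): min(-6, -5) = -6
b (Red): max(-5, -6) = -5
Alpha (Blue): min(-3, -5) = -5
k (Blue): min(5, 3) = 3
c (Red): max(7, 3) = 7
m (Blue): min(-1, 9) = -1
n (Blue): min(7, 4, 8) = 4
d (Red): max(-1, 4) = 4
Beta (Blue): min(7, 4) = 4
start (Red): max(-5, 4) = 4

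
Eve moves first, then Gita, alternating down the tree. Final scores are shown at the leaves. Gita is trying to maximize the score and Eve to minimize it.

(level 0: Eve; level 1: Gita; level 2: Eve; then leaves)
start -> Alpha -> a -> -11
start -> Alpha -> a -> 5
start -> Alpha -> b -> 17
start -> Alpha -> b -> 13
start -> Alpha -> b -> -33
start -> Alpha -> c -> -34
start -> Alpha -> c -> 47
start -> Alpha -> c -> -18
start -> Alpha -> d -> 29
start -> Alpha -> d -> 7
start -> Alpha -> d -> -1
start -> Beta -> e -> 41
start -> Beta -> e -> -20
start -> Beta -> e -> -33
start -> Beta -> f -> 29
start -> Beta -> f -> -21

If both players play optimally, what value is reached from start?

-21

a (Eve): min(-11, 5) = -11
b (Eve): min(17, 13, -33) = -33
c (Eve): min(-34, 47, -18) = -34
d (Eve): min(29, 7, -1) = -1
Alpha (Gita): max(-11, -33, -34, -1) = -1
e (Eve): min(41, -20, -33) = -33
f (Eve): min(29, -21) = -21
Beta (Gita): max(-33, -21) = -21
start (Eve): min(-1, -21) = -21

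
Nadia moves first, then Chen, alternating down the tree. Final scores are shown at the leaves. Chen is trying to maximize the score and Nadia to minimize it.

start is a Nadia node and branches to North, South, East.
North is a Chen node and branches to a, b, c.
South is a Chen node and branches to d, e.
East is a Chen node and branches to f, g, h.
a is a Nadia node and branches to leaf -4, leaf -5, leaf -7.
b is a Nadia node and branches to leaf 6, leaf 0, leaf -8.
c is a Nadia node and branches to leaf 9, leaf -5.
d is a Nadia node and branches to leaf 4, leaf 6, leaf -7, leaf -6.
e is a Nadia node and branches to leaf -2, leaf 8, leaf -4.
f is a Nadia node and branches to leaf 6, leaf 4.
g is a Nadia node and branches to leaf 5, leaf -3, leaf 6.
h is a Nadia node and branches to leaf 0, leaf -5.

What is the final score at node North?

-5

a (Nadia): min(-4, -5, -7) = -7
b (Nadia): min(6, 0, -8) = -8
c (Nadia): min(9, -5) = -5
North (Chen): max(-7, -8, -5) = -5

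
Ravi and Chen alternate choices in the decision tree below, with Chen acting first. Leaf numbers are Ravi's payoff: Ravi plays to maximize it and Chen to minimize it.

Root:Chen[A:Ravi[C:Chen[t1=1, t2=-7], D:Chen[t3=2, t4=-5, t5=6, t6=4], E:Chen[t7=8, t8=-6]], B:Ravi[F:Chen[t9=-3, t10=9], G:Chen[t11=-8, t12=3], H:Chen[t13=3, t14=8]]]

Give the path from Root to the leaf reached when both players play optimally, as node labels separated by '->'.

C (Chen): min(1, -7) = -7
D (Chen): min(2, -5, 6, 4) = -5
E (Chen): min(8, -6) = -6
A (Ravi): max(-7, -5, -6) = -5
F (Chen): min(-3, 9) = -3
G (Chen): min(-8, 3) = -8
H (Chen): min(3, 8) = 3
B (Ravi): max(-3, -8, 3) = 3
Root (Chen): min(-5, 3) = -5
At Root, Chen picks A (lowest: -5).
At A, Ravi picks D (highest: -5).
At D, Chen picks t4 (lowest: -5).
Terminal value -5.

Root -> A -> D -> t4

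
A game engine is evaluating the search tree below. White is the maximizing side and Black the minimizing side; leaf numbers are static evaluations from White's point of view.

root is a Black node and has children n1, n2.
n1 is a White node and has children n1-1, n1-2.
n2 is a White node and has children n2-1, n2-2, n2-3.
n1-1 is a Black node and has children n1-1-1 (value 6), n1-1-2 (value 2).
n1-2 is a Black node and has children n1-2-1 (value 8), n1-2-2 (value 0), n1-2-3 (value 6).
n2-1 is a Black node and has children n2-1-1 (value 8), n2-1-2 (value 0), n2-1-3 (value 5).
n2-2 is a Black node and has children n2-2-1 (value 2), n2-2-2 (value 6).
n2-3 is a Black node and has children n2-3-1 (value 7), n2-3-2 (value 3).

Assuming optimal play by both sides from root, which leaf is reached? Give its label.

n1-1 (Black): min(6, 2) = 2
n1-2 (Black): min(8, 0, 6) = 0
n1 (White): max(2, 0) = 2
n2-1 (Black): min(8, 0, 5) = 0
n2-2 (Black): min(2, 6) = 2
n2-3 (Black): min(7, 3) = 3
n2 (White): max(0, 2, 3) = 3
root (Black): min(2, 3) = 2
At root, Black picks n1 (lowest: 2).
At n1, White picks n1-1 (highest: 2).
At n1-1, Black picks n1-1-2 (lowest: 2).
Terminal value 2.

n1-1-2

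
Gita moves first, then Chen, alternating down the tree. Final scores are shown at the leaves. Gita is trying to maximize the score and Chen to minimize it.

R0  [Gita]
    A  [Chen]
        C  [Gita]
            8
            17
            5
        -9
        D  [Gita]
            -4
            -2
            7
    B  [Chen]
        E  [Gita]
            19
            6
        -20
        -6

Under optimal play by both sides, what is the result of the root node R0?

-9

C (Gita): max(8, 17, 5) = 17
D (Gita): max(-4, -2, 7) = 7
A (Chen): min(17, -9, 7) = -9
E (Gita): max(19, 6) = 19
B (Chen): min(19, -20, -6) = -20
R0 (Gita): max(-9, -20) = -9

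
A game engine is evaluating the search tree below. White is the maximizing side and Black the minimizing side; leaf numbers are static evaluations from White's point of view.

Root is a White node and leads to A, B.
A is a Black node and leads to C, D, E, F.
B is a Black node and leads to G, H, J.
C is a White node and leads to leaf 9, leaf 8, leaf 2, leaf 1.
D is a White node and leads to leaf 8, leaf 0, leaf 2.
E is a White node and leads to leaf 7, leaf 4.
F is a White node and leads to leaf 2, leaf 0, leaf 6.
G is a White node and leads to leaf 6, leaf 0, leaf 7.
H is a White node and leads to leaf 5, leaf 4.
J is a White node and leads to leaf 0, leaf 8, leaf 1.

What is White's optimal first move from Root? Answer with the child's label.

A

C (White): max(9, 8, 2, 1) = 9
D (White): max(8, 0, 2) = 8
E (White): max(7, 4) = 7
F (White): max(2, 0, 6) = 6
A (Black): min(9, 8, 7, 6) = 6
G (White): max(6, 0, 7) = 7
H (White): max(5, 4) = 5
J (White): max(0, 8, 1) = 8
B (Black): min(7, 5, 8) = 5
Root (White): max(6, 5) = 6
White at Root wants the highest of {A=6, B=5}, so chooses A.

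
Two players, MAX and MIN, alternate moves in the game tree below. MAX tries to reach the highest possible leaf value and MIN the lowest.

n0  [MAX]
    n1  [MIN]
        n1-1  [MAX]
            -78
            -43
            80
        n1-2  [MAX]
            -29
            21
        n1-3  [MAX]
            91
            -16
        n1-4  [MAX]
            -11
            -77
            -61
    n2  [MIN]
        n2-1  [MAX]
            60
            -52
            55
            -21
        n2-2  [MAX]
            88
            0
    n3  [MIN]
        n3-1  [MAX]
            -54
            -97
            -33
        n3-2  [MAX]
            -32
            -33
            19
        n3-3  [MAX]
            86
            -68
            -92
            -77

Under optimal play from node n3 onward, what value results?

n3-1 (MAX): max(-54, -97, -33) = -33
n3-2 (MAX): max(-32, -33, 19) = 19
n3-3 (MAX): max(86, -68, -92, -77) = 86
n3 (MIN): min(-33, 19, 86) = -33

-33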